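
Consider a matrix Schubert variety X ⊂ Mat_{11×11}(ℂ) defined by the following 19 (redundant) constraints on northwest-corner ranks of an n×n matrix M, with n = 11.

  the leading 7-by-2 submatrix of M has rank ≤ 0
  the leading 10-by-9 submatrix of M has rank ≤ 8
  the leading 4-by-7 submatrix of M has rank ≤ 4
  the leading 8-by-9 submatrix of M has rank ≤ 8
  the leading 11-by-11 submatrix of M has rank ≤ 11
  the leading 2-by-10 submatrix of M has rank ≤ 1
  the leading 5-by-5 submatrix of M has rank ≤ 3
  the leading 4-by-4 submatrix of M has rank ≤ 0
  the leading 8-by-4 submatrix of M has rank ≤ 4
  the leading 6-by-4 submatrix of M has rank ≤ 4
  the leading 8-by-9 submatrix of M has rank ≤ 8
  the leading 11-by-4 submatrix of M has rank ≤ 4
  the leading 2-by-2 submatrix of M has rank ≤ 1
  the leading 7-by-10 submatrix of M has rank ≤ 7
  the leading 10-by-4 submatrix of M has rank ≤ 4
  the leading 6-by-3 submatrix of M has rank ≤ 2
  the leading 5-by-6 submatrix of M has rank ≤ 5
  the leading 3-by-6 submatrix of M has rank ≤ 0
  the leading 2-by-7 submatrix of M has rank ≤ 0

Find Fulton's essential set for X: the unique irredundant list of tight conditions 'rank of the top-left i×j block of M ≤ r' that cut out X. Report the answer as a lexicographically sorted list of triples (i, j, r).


Computing R[i][j] = min implied NW-rank bound (n=11, 19 conditions):

  row 1: 0, 0, 0, 0, 0, 0, 0, 1, 1, 1, 1
  row 2: 0, 0, 0, 0, 0, 0, 0, 1, 1, 1, 2
  row 3: 0, 0, 0, 0, 0, 0, 1, 2, 2, 2, 3
  row 4: 0, 0, 0, 0, 1, 1, 2, 3, 3, 3, 4
  row 5: 0, 0, 1, 1, 2, 2, 3, 4, 4, 4, 5
  row 6: 0, 0, 1, 2, 3, 3, 4, 5, 5, 5, 6
  row 7: 0, 0, 1, 2, 3, 4, 5, 6, 6, 6, 7
  row 8: 1, 1, 2, 3, 4, 5, 6, 7, 7, 7, 8
  row 9: 1, 2, 3, 4, 5, 6, 7, 8, 8, 8, 9
  row 10: 1, 2, 3, 4, 5, 6, 7, 8, 8, 9, 10
  row 11: 1, 2, 3, 4, 5, 6, 7, 8, 9, 10, 11

second differences of R give the permutation w = (8, 11, 7, 5, 3, 4, 6, 1, 2, 10, 9).

Rothe diagram D(w) (33 cells), 6 SE-corners (essential conditions):

[(2, 7, 0), (2, 10, 1), (3, 6, 0), (4, 4, 0), (7, 2, 0), (10, 9, 8)]


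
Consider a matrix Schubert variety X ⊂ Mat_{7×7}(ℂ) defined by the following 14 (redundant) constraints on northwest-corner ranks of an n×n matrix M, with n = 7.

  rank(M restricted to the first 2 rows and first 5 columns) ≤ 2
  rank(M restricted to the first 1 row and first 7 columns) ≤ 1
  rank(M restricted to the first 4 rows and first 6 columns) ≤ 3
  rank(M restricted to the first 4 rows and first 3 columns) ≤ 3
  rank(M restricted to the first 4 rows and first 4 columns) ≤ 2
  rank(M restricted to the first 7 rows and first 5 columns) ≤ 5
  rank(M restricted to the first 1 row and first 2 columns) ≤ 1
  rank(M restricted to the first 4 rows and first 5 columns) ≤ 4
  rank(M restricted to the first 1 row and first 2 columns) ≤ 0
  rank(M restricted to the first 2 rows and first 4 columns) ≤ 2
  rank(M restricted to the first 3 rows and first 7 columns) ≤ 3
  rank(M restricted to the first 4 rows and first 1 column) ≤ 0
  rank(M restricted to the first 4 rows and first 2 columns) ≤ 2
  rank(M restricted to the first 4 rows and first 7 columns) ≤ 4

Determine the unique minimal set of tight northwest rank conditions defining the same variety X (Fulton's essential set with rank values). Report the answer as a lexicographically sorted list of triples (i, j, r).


The tightest implied rank at each (i,j), from the 14 conditions:

  0 0 1 1 1 1 1
  0 1 2 2 2 2 2
  0 1 2 2 3 3 3
  0 1 2 2 3 3 4
  1 2 3 3 4 4 5
  1 2 3 4 5 5 6
  1 2 3 4 5 6 7

the unique w with this rank table is (3, 2, 5, 7, 1, 4, 6).

ℓ(w)=8; the 4 essential cells (i,j,r):

[(1, 2, 0), (4, 1, 0), (4, 4, 2), (4, 6, 3)]


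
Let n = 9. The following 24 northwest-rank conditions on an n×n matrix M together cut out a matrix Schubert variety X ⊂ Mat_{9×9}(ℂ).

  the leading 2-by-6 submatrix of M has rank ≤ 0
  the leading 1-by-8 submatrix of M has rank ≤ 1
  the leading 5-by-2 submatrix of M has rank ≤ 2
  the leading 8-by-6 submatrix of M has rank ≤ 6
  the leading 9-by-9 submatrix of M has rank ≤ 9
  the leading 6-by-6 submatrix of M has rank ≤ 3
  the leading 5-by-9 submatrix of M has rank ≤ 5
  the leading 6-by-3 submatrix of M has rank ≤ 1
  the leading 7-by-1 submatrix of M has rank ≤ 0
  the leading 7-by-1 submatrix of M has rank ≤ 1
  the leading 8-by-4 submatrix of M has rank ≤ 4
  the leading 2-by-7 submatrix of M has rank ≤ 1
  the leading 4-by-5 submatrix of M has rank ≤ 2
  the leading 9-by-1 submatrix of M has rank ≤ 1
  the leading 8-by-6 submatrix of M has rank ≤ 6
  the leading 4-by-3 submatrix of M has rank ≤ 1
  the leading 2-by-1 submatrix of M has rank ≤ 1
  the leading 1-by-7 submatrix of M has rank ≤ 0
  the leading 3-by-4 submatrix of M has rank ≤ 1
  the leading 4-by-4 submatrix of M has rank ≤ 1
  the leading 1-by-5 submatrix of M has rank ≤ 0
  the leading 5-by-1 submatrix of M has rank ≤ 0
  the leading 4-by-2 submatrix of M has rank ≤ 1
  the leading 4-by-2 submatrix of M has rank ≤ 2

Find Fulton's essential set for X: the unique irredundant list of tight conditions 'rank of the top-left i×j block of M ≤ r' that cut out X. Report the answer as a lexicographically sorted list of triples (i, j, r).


The tightest implied rank at each (i,j), from the 24 conditions:

  row 1: 0  0  0  0  0  0  0  1  1
  row 2: 0  0  0  0  0  0  1  2  2
  row 3: 0  1  1  1  1  1  2  3  3
  row 4: 0  1  1  1  2  2  3  4  4
  row 5: 0  1  1  2  3  3  4  5  5
  row 6: 0  1  1  2  3  3  4  5  6
  row 7: 0  1  2  3  4  4  5  6  7
  row 8: 1  2  3  4  5  5  6  7  8
  row 9: 1  2  3  4  5  6  7  8  9

hence w(1..9) = (8, 7, 2, 5, 4, 9, 3, 1, 6).

|D(w)|=23, |Ess(w)|=6:

[(1, 7, 0), (2, 6, 0), (4, 4, 1), (6, 3, 1), (6, 6, 3), (7, 1, 0)]


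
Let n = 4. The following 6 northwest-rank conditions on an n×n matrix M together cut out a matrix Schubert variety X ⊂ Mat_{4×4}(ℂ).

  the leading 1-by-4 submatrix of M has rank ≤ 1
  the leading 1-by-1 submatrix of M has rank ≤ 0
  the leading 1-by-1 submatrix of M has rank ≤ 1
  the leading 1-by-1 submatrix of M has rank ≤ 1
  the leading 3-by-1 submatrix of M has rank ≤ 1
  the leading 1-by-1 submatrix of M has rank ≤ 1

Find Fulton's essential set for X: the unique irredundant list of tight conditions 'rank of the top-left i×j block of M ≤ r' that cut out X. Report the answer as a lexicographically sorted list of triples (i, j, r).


The tightest implied rank at each (i,j), from the 6 conditions:

  row 1: 0 1 1 1
  row 2: 1 2 2 2
  row 3: 1 2 3 3
  row 4: 1 2 3 4

second differences of R give the permutation w = (2, 1, 3, 4).

1 SE-corner of the 1-cell Rothe diagram gives Ess(w):

[(1, 1, 0)]


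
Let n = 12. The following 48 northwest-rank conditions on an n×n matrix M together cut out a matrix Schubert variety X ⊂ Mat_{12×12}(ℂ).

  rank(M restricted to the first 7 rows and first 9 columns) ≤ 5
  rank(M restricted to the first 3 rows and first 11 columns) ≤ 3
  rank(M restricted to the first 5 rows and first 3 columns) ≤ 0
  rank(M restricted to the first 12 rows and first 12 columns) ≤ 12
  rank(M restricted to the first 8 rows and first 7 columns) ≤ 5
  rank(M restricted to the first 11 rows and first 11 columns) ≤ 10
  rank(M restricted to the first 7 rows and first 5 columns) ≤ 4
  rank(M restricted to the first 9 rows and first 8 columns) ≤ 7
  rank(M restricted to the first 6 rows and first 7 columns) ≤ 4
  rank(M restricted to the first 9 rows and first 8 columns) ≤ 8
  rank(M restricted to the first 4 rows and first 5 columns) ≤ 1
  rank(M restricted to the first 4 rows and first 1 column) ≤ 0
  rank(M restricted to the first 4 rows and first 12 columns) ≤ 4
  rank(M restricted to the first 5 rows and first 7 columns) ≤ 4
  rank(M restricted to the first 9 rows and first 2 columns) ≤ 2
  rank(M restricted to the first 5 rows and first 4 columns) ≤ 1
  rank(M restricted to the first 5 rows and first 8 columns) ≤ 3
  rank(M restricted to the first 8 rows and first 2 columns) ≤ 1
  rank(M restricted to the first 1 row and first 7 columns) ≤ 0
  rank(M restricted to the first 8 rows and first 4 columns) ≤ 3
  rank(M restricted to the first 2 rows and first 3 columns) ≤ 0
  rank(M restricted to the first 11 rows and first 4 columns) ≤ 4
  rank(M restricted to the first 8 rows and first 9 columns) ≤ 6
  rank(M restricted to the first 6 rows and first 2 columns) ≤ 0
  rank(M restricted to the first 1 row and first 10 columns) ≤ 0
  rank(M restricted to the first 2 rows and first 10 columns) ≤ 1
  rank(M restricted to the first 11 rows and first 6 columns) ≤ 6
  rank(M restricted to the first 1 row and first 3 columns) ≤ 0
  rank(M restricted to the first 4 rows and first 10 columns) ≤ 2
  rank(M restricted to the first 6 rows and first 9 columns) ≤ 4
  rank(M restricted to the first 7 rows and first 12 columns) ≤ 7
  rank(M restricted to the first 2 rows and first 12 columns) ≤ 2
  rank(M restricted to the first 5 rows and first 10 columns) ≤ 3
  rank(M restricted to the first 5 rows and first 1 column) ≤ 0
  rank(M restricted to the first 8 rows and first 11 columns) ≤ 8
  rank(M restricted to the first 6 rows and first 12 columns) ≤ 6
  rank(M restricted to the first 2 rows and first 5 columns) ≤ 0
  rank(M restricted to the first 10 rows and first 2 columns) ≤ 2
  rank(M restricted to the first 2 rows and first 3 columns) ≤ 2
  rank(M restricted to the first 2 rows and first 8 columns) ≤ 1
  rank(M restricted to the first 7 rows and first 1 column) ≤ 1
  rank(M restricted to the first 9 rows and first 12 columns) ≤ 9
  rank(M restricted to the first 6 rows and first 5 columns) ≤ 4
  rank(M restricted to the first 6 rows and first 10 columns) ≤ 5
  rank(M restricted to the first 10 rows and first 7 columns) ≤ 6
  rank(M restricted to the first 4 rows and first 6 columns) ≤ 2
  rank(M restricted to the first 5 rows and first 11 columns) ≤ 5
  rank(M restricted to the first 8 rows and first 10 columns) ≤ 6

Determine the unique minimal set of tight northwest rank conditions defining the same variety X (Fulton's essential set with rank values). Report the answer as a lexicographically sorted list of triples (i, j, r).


Reconstructing r_w from the 48 given conditions:

  0  0  0  0  0  0  0  0  0  0  1  1
  0  0  0  0  0  1  1  1  1  1  2  2
  0  0  0  1  1  2  2  2  2  2  3  3
  0  0  0  1  1  2  2  2  2  2  3  4
  0  0  0  1  2  3  3  3  3  3  4  5
  0  0  1  2  3  4  4  4  4  4  5  6
  1  1  2  3  4  5  5  5  5  5  6  7
  1  1  2  3  4  5  5  6  6  6  7  8
  1  2  3  4  5  6  6  7  7  7  8  9
  1  2  3  4  5  6  6  7  8  8  9  10
  1  2  3  4  5  6  7  8  9  9  10  11
  1  2  3  4  5  6  7  8  9  10  11  12

second differences of R give the permutation w = (11, 6, 4, 12, 5, 3, 1, 8, 2, 9, 7, 10).

Fulton essential set (9 of the 34 Rothe cells):

[(1, 10, 0), (2, 5, 0), (4, 5, 1), (4, 10, 2), (5, 3, 0), (6, 2, 0), (8, 2, 1), (8, 7, 5), (10, 7, 6)]


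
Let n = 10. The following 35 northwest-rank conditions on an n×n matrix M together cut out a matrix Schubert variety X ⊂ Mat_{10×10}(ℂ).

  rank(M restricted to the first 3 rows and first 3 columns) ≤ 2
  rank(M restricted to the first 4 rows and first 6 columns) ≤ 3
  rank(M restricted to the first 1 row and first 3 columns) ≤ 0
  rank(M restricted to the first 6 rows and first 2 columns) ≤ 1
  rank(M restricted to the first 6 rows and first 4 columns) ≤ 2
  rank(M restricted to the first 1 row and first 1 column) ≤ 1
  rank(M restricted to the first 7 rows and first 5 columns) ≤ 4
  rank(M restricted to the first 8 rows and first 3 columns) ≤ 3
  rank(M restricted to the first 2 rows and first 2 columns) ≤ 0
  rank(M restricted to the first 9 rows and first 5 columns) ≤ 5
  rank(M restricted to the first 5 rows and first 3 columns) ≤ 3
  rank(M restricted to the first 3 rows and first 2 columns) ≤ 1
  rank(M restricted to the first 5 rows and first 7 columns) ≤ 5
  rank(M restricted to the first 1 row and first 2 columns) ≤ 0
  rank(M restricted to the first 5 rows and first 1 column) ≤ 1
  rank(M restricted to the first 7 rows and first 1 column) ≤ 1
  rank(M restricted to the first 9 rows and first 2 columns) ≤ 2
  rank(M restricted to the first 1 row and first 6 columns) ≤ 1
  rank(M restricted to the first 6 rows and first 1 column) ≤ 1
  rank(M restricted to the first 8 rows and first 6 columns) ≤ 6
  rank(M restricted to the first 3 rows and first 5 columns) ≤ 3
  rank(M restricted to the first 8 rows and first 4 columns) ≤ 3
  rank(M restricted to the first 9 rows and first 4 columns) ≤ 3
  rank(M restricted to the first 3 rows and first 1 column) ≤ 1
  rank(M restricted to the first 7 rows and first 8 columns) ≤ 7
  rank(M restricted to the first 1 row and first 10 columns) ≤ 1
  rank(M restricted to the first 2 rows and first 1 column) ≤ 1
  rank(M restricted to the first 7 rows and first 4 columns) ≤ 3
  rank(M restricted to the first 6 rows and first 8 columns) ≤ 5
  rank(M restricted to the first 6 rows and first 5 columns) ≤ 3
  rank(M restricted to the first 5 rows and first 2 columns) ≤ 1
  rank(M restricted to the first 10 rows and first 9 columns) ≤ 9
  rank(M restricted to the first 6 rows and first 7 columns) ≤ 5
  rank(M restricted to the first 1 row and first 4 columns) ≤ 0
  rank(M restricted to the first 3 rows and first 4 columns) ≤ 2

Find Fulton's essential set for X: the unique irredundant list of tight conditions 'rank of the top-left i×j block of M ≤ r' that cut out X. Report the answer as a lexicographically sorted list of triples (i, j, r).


Reconstructing r_w from the 35 given conditions:

  i=1: 0 0 0 0 1 1 1 1 1 1
  i=2: 0 0 1 1 2 2 2 2 2 2
  i=3: 1 1 2 2 3 3 3 3 3 3
  i=4: 1 1 2 2 3 3 4 4 4 4
  i=5: 1 1 2 2 3 4 5 5 5 5
  i=6: 1 1 2 2 3 4 5 5 6 6
  i=7: 1 2 3 3 4 5 6 6 7 7
  i=8: 1 2 3 3 4 5 6 7 8 8
  i=9: 1 2 3 3 4 5 6 7 8 9
  i=10: 1 2 3 4 5 6 7 8 9 10

hence w(1..10) = (5, 3, 1, 7, 6, 9, 2, 8, 10, 4).

ℓ(w)=16; the 7 essential cells (i,j,r):

[(1, 4, 0), (2, 2, 0), (4, 6, 3), (6, 2, 1), (6, 4, 2), (6, 8, 5), (9, 4, 3)]


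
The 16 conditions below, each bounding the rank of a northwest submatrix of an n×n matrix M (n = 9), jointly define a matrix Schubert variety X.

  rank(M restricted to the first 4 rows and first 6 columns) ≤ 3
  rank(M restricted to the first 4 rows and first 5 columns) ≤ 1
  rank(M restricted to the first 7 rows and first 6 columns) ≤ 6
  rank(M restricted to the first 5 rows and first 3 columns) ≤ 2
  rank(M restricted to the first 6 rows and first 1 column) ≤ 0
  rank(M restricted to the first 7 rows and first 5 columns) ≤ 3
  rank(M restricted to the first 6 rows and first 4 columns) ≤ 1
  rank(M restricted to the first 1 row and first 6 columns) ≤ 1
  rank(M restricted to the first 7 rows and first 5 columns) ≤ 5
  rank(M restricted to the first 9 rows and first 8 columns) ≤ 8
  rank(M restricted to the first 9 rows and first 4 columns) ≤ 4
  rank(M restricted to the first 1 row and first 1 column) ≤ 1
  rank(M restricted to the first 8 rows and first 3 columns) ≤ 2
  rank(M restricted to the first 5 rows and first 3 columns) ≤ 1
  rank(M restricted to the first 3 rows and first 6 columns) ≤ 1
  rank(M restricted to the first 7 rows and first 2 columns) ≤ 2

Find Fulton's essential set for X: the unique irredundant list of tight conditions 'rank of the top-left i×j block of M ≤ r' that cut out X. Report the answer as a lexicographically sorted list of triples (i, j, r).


Computing R[i][j] = min implied NW-rank bound (n=9, 16 conditions):

  row 1: 0  1  1  1  1  1  1  1  1
  row 2: 0  1  1  1  1  1  2  2  2
  row 3: 0  1  1  1  1  1  2  3  3
  row 4: 0  1  1  1  1  2  3  4  4
  row 5: 0  1  1  1  2  3  4  5  5
  row 6: 0  1  1  1  2  3  4  5  6
  row 7: 1  2  2  2  3  4  5  6  7
  row 8: 1  2  2  3  4  5  6  7  8
  row 9: 1  2  3  4  5  6  7  8  9

second differences of R give the permutation w = (2, 7, 8, 6, 5, 9, 1, 4, 3).

Fulton essential set (5 of the 22 Rothe cells):

[(3, 6, 1), (4, 5, 1), (6, 1, 0), (6, 4, 1), (8, 3, 2)]


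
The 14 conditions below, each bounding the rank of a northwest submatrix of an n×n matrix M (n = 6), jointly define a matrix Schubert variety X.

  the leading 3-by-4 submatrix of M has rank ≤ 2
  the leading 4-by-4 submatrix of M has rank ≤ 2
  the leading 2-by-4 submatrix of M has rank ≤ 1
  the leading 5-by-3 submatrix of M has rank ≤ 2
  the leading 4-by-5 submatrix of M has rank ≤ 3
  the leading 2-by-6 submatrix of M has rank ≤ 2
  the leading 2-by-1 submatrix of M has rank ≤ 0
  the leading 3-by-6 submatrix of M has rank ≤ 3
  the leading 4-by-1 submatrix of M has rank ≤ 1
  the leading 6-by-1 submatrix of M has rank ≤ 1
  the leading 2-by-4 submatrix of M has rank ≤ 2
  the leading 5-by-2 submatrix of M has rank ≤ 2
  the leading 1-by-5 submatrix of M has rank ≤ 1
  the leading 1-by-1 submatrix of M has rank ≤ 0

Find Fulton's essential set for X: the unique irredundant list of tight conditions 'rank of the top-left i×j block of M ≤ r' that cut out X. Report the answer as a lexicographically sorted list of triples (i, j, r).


Computing R[i][j] = min implied NW-rank bound (n=6, 14 conditions):

  0, 1, 1, 1, 1, 1
  0, 1, 1, 1, 2, 2
  1, 2, 2, 2, 3, 3
  1, 2, 2, 2, 3, 4
  1, 2, 2, 3, 4, 5
  1, 2, 3, 4, 5, 6

hence w(1..6) = (2, 5, 1, 6, 4, 3).

4 SE-corners of the 7-cell Rothe diagram give Ess(w):

[(2, 1, 0), (2, 4, 1), (4, 4, 2), (5, 3, 2)]


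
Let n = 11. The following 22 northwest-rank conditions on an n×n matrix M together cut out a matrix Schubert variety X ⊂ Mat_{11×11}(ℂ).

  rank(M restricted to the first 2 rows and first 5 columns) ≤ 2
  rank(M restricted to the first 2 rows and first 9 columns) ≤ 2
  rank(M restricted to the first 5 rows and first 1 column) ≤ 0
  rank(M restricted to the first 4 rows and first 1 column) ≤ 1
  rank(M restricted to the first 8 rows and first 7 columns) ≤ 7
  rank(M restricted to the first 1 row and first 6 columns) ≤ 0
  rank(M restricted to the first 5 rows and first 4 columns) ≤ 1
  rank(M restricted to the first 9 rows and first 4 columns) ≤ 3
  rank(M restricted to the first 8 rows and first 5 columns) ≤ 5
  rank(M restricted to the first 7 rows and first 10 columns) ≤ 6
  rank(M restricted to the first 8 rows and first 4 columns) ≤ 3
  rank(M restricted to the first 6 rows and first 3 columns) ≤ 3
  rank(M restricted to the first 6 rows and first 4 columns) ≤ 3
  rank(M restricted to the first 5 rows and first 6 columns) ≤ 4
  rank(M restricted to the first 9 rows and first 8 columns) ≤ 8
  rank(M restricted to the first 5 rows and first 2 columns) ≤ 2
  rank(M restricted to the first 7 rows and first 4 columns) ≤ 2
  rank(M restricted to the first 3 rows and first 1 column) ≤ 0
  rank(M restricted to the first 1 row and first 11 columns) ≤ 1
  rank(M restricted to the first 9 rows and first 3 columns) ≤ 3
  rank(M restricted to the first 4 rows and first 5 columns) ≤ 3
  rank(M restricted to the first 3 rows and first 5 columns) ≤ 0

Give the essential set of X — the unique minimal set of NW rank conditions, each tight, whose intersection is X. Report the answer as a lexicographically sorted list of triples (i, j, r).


Reconstructing r_w from the 22 given conditions:

  0, 0, 0, 0, 0, 0, 1, 1, 1, 1, 1
  0, 0, 0, 0, 0, 1, 2, 2, 2, 2, 2
  0, 0, 0, 0, 0, 1, 2, 3, 3, 3, 3
  0, 1, 1, 1, 1, 2, 3, 4, 4, 4, 4
  0, 1, 1, 1, 2, 3, 4, 5, 5, 5, 5
  1, 2, 2, 2, 3, 4, 5, 6, 6, 6, 6
  1, 2, 2, 2, 3, 4, 5, 6, 6, 6, 7
  1, 2, 3, 3, 4, 5, 6, 7, 7, 7, 8
  1, 2, 3, 3, 4, 5, 6, 7, 8, 8, 9
  1, 2, 3, 4, 5, 6, 7, 8, 9, 9, 10
  1, 2, 3, 4, 5, 6, 7, 8, 9, 10, 11

hence w(1..11) = (7, 6, 8, 2, 5, 1, 11, 3, 9, 4, 10).

ℓ(w)=25; the 7 essential cells (i,j,r):

[(1, 6, 0), (3, 5, 0), (5, 1, 0), (5, 4, 1), (7, 4, 2), (7, 10, 6), (9, 4, 3)]


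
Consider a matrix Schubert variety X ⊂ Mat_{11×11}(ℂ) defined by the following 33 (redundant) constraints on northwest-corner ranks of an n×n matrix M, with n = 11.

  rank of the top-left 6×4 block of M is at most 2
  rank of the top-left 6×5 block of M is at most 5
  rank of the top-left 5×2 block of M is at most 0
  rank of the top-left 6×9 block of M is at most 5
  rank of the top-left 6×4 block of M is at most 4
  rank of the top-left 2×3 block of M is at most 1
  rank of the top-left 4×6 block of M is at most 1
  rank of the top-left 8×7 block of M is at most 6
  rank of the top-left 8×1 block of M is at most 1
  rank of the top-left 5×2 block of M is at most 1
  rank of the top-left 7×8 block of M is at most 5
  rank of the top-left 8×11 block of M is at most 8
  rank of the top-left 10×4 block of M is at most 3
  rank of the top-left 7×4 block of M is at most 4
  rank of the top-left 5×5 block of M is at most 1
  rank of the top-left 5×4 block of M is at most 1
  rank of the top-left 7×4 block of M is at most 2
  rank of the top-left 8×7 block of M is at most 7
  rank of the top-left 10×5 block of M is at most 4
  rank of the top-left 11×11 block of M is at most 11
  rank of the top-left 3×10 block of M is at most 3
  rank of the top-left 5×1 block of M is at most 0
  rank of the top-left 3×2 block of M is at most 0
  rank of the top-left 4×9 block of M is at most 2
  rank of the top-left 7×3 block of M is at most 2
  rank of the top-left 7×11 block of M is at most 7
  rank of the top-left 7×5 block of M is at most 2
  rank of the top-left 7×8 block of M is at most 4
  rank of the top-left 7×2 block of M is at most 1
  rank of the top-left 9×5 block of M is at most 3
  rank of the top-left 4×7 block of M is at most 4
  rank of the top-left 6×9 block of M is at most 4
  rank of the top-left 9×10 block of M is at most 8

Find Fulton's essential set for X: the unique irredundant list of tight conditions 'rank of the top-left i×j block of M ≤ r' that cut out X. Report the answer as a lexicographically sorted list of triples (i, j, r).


Rank table r_w(11×11) implied by the 33 constraints:

  0 | 0 | 1 | 1 | 1 | 1 | 1 | 1 | 1 | 1 | 1
  0 | 0 | 1 | 1 | 1 | 1 | 2 | 2 | 2 | 2 | 2
  0 | 0 | 1 | 1 | 1 | 1 | 2 | 2 | 2 | 3 | 3
  0 | 0 | 1 | 1 | 1 | 1 | 2 | 2 | 2 | 3 | 4
  0 | 0 | 1 | 1 | 1 | 2 | 3 | 3 | 3 | 4 | 5
  1 | 1 | 2 | 2 | 2 | 3 | 4 | 4 | 4 | 5 | 6
  1 | 1 | 2 | 2 | 2 | 3 | 4 | 4 | 5 | 6 | 7
  1 | 2 | 3 | 3 | 3 | 4 | 5 | 5 | 6 | 7 | 8
  1 | 2 | 3 | 3 | 3 | 4 | 5 | 6 | 7 | 8 | 9
  1 | 2 | 3 | 3 | 4 | 5 | 6 | 7 | 8 | 9 | 10
  1 | 2 | 3 | 4 | 5 | 6 | 7 | 8 | 9 | 10 | 11

the unique w with this rank table is (3, 7, 10, 11, 6, 1, 9, 2, 8, 5, 4).

9 SE-corners of the 32-cell Rothe diagram give Ess(w):

[(4, 6, 1), (4, 9, 2), (5, 2, 0), (5, 5, 1), (7, 2, 1), (7, 5, 2), (7, 8, 4), (9, 5, 3), (10, 4, 3)]


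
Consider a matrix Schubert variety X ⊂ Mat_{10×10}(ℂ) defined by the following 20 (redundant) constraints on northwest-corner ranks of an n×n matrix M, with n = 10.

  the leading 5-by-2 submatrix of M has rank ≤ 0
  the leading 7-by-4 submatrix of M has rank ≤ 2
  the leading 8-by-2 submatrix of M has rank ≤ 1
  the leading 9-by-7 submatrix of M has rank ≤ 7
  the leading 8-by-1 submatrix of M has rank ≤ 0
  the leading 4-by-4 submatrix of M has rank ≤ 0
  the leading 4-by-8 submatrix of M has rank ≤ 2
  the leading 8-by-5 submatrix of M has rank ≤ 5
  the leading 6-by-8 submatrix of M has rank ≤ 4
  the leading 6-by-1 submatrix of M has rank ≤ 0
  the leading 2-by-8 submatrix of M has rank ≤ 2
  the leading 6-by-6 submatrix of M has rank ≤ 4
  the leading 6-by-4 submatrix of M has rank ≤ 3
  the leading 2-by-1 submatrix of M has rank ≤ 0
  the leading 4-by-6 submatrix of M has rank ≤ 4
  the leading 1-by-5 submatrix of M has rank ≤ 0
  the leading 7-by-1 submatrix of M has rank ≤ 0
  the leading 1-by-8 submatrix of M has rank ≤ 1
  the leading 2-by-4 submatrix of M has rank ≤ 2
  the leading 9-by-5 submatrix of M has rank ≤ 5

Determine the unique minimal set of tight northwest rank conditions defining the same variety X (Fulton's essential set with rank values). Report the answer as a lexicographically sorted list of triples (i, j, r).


The tightest implied rank at each (i,j), from the 20 conditions:

  row 1: 0 | 0 | 0 | 0 | 0 | 1 | 1 | 1 | 1 | 1
  row 2: 0 | 0 | 0 | 0 | 1 | 2 | 2 | 2 | 2 | 2
  row 3: 0 | 0 | 0 | 0 | 1 | 2 | 2 | 2 | 3 | 3
  row 4: 0 | 0 | 0 | 0 | 1 | 2 | 2 | 2 | 3 | 4
  row 5: 0 | 0 | 1 | 1 | 2 | 3 | 3 | 3 | 4 | 5
  row 6: 0 | 1 | 2 | 2 | 3 | 4 | 4 | 4 | 5 | 6
  row 7: 0 | 1 | 2 | 2 | 3 | 4 | 5 | 5 | 6 | 7
  row 8: 0 | 1 | 2 | 3 | 4 | 5 | 6 | 6 | 7 | 8
  row 9: 1 | 2 | 3 | 4 | 5 | 6 | 7 | 7 | 8 | 9
  row 10: 1 | 2 | 3 | 4 | 5 | 6 | 7 | 8 | 9 | 10

reading off 1-entries of Δ²R: w = (6, 5, 9, 10, 3, 2, 7, 4, 1, 8).

Rothe diagram D(w) (27 cells), 6 SE-corners (essential conditions):

[(1, 5, 0), (4, 4, 0), (4, 8, 2), (5, 2, 0), (7, 4, 2), (8, 1, 0)]


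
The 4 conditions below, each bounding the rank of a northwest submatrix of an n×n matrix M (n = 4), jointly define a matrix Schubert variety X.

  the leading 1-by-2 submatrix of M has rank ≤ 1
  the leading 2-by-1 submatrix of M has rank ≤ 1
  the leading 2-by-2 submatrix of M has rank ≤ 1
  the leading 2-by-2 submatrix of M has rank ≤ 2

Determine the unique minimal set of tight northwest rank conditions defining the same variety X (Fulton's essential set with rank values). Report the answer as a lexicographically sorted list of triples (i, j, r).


The tightest implied rank at each (i,j), from the 4 conditions:

  1 1 1 1
  1 1 2 2
  1 2 3 3
  1 2 3 4

so w = (1, 3, 2, 4).

Fulton essential set (the sole Rothe cell):

[(2, 2, 1)]


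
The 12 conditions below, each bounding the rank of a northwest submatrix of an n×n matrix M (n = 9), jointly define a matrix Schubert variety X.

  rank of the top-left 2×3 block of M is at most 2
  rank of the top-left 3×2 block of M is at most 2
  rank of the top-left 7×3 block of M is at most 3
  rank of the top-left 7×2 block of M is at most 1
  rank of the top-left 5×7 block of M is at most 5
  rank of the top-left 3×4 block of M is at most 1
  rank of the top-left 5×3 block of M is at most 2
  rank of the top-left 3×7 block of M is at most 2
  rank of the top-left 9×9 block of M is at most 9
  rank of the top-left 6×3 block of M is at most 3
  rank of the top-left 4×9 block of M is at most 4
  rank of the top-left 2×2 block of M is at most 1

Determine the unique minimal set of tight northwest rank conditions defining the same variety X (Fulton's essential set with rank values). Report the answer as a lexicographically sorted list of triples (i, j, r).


Rank table r_w(9×9) implied by the 12 constraints:

  1 | 1 | 1 | 1 | 1 | 1 | 1 | 1 | 1
  1 | 1 | 1 | 1 | 2 | 2 | 2 | 2 | 2
  1 | 1 | 1 | 1 | 2 | 2 | 2 | 3 | 3
  1 | 1 | 2 | 2 | 3 | 3 | 3 | 4 | 4
  1 | 1 | 2 | 3 | 4 | 4 | 4 | 5 | 5
  1 | 1 | 2 | 3 | 4 | 5 | 5 | 6 | 6
  1 | 1 | 2 | 3 | 4 | 5 | 6 | 7 | 7
  1 | 2 | 3 | 4 | 5 | 6 | 7 | 8 | 8
  1 | 2 | 3 | 4 | 5 | 6 | 7 | 8 | 9

second differences of R give the permutation w = (1, 5, 8, 3, 4, 6, 7, 2, 9).

3 SE-corners of the 12-cell Rothe diagram give Ess(w):

[(3, 4, 1), (3, 7, 2), (7, 2, 1)]


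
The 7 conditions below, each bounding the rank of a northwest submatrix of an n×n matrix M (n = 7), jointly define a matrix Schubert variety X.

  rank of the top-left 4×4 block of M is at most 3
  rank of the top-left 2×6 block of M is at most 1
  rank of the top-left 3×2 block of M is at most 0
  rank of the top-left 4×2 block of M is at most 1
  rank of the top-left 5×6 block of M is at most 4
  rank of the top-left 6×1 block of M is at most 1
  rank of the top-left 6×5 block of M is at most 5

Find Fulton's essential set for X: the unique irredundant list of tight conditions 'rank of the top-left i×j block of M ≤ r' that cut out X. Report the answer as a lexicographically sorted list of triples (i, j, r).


Reconstructing r_w from the 7 given conditions:

  R[1]: 0  0  1  1  1  1  1
  R[2]: 0  0  1  1  1  1  2
  R[3]: 0  0  1  2  2  2  3
  R[4]: 1  1  2  3  3  3  4
  R[5]: 1  2  3  4  4  4  5
  R[6]: 1  2  3  4  5  5  6
  R[7]: 1  2  3  4  5  6  7

second differences of R give the permutation w = (3, 7, 4, 1, 2, 5, 6).

2 SE-corners of the 9-cell Rothe diagram give Ess(w):

[(2, 6, 1), (3, 2, 0)]


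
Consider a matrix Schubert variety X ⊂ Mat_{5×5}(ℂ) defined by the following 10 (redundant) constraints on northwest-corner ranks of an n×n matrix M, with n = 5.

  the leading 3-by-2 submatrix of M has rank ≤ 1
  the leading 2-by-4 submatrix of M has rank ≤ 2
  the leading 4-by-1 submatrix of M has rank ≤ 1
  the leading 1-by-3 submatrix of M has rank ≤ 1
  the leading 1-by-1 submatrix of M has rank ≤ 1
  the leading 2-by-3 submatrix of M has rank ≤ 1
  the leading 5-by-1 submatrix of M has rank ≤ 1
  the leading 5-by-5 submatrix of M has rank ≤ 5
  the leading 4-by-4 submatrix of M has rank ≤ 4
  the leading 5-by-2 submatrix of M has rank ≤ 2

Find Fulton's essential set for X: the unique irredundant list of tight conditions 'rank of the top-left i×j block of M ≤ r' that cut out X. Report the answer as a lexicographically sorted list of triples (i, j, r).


Computing R[i][j] = min implied NW-rank bound (n=5, 10 conditions):

  1  1  1  1  1
  1  1  1  2  2
  1  1  2  3  3
  1  2  3  4  4
  1  2  3  4  5

the unique w with this rank table is (1, 4, 3, 2, 5).

Fulton essential set (2 of the 3 Rothe cells):

[(2, 3, 1), (3, 2, 1)]


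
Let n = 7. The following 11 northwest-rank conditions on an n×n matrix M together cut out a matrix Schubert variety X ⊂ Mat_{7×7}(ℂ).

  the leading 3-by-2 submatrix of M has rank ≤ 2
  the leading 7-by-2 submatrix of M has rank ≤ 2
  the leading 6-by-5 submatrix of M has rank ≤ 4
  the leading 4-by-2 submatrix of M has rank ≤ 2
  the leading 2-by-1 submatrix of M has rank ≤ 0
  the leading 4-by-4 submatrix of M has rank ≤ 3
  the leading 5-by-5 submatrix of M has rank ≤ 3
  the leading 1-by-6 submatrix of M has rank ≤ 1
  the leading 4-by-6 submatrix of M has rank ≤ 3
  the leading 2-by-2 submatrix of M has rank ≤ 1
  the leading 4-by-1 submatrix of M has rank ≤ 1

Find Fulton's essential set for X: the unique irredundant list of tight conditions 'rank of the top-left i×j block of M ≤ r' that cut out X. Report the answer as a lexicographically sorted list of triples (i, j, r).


Reconstructing r_w from the 11 given conditions:

  0 1 1 1 1 1 1
  0 1 2 2 2 2 2
  1 2 3 3 3 3 3
  1 2 3 3 3 3 4
  1 2 3 3 3 4 5
  1 2 3 4 4 5 6
  1 2 3 4 5 6 7

so w = (2, 3, 1, 7, 6, 4, 5).

Rothe diagram D(w) (7 cells), 3 SE-corners (essential conditions):

[(2, 1, 0), (4, 6, 3), (5, 5, 3)]


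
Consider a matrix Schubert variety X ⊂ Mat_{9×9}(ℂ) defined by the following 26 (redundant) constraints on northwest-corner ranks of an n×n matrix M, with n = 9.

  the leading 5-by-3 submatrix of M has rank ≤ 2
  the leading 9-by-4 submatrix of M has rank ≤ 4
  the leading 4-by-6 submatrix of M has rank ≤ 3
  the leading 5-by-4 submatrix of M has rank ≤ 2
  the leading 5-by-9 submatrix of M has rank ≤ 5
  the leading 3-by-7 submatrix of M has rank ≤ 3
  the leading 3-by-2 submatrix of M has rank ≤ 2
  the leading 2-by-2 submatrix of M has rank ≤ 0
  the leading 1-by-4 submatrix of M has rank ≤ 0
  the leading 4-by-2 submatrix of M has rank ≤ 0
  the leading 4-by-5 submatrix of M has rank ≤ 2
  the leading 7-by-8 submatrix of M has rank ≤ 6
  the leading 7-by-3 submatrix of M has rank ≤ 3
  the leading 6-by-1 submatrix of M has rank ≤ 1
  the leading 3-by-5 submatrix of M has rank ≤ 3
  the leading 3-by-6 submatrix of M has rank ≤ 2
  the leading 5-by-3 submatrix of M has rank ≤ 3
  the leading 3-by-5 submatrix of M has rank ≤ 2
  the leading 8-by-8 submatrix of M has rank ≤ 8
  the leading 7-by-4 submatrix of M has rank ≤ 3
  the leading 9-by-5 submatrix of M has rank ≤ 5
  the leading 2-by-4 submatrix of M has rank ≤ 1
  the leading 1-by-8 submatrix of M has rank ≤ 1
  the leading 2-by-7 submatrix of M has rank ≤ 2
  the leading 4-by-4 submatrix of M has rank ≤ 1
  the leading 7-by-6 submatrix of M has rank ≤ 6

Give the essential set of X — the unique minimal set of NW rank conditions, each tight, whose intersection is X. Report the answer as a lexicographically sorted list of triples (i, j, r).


Propagating the 26 rank bounds to every northwest block:

  row 1: 0 | 0 | 0 | 0 | 1 | 1 | 1 | 1 | 1
  row 2: 0 | 0 | 1 | 1 | 2 | 2 | 2 | 2 | 2
  row 3: 0 | 0 | 1 | 1 | 2 | 2 | 3 | 3 | 3
  row 4: 0 | 0 | 1 | 1 | 2 | 3 | 4 | 4 | 4
  row 5: 1 | 1 | 2 | 2 | 3 | 4 | 5 | 5 | 5
  row 6: 1 | 2 | 3 | 3 | 4 | 5 | 6 | 6 | 6
  row 7: 1 | 2 | 3 | 3 | 4 | 5 | 6 | 6 | 7
  row 8: 1 | 2 | 3 | 4 | 5 | 6 | 7 | 7 | 8
  row 9: 1 | 2 | 3 | 4 | 5 | 6 | 7 | 8 | 9

the unique w with this rank table is (5, 3, 7, 6, 1, 2, 9, 4, 8).

6 SE-corners of the 15-cell Rothe diagram give Ess(w):

[(1, 4, 0), (3, 6, 2), (4, 2, 0), (4, 4, 1), (7, 4, 3), (7, 8, 6)]


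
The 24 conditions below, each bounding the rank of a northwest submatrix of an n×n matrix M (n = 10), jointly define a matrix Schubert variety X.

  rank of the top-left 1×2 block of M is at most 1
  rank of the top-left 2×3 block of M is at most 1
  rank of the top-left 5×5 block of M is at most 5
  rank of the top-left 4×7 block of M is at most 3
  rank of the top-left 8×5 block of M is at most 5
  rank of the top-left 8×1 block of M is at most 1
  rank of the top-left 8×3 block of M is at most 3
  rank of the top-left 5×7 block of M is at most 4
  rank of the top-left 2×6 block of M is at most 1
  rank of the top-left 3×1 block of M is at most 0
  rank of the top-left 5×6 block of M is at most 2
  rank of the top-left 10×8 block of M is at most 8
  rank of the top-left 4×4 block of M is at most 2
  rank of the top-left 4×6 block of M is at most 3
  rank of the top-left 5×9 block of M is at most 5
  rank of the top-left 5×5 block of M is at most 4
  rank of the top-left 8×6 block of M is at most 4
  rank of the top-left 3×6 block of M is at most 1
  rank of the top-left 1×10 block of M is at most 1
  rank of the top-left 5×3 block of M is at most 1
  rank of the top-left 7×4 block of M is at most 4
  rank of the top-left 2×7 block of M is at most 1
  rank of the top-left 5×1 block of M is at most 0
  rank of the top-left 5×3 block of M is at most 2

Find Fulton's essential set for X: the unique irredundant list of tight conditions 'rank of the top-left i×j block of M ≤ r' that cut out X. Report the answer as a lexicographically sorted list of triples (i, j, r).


Propagating the 24 rank bounds to every northwest block:

  0 1 1 1 1 1 1 1 1 1
  0 1 1 1 1 1 1 2 2 2
  0 1 1 1 1 1 2 3 3 3
  0 1 1 2 2 2 3 4 4 4
  0 1 1 2 2 2 3 4 5 5
  1 2 2 3 3 3 4 5 6 6
  1 2 3 4 4 4 5 6 7 7
  1 2 3 4 4 4 5 6 7 8
  1 2 3 4 5 5 6 7 8 9
  1 2 3 4 5 6 7 8 9 10

giving w = (2, 8, 7, 4, 9, 1, 3, 10, 5, 6) via Δ²R.

|D(w)|=20, |Ess(w)|=6:

[(2, 7, 1), (3, 6, 1), (5, 1, 0), (5, 3, 1), (5, 6, 2), (8, 6, 4)]


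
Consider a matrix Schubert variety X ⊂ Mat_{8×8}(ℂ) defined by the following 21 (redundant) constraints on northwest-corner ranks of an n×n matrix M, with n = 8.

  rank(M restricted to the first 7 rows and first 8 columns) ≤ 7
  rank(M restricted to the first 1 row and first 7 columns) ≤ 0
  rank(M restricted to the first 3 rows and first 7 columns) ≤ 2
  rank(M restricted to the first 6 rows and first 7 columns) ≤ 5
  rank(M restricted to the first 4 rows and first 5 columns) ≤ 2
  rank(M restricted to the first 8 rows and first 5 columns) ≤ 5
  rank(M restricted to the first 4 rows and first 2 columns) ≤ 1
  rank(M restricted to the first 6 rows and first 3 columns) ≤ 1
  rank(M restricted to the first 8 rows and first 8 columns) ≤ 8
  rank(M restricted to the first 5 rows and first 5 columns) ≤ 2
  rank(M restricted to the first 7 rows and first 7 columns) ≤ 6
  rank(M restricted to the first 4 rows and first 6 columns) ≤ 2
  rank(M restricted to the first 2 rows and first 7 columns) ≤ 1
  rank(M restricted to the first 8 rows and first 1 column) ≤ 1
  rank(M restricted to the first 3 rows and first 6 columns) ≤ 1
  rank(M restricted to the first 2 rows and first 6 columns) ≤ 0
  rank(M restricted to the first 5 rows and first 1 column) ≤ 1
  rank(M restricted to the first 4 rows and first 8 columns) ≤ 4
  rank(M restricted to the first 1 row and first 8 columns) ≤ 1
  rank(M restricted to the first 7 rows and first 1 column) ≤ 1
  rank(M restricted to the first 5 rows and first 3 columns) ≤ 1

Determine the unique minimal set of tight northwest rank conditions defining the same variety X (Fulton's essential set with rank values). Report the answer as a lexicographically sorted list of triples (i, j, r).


Rank table r_w(8×8) implied by the 21 constraints:

  R[1]: 0 | 0 | 0 | 0 | 0 | 0 | 0 | 1
  R[2]: 0 | 0 | 0 | 0 | 0 | 0 | 1 | 2
  R[3]: 1 | 1 | 1 | 1 | 1 | 1 | 2 | 3
  R[4]: 1 | 1 | 1 | 2 | 2 | 2 | 3 | 4
  R[5]: 1 | 1 | 1 | 2 | 2 | 3 | 4 | 5
  R[6]: 1 | 1 | 1 | 2 | 3 | 4 | 5 | 6
  R[7]: 1 | 2 | 2 | 3 | 4 | 5 | 6 | 7
  R[8]: 1 | 2 | 3 | 4 | 5 | 6 | 7 | 8

so w = (8, 7, 1, 4, 6, 5, 2, 3).

D(w) has 20 cells with 4 SE-corners; essential set:

[(1, 7, 0), (2, 6, 0), (5, 5, 2), (6, 3, 1)]


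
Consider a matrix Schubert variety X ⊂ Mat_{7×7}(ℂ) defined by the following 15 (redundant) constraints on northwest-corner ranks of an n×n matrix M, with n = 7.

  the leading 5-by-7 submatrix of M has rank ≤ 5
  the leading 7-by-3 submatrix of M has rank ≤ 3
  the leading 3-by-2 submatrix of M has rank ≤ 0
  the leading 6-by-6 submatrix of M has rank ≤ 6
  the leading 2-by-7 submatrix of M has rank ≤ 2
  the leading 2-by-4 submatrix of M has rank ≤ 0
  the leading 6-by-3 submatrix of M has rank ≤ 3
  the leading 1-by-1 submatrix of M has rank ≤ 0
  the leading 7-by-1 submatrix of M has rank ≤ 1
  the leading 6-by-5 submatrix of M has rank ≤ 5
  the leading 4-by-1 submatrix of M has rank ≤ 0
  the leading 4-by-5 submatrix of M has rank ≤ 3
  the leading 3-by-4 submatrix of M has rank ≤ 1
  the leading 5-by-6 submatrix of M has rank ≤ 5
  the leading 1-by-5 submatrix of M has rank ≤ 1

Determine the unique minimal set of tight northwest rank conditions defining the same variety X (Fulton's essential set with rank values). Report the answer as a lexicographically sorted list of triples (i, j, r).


Recovering R(i,j) via the rank-extension bound from the 15 conditions:

  row 1: 0 0 0 0 1 1 1
  row 2: 0 0 0 0 1 2 2
  row 3: 0 0 1 1 2 3 3
  row 4: 0 1 2 2 3 4 4
  row 5: 1 2 3 3 4 5 5
  row 6: 1 2 3 4 5 6 6
  row 7: 1 2 3 4 5 6 7

giving w = (5, 6, 3, 2, 1, 4, 7) via Δ²R.

Fulton essential set (3 of the 11 Rothe cells):

[(2, 4, 0), (3, 2, 0), (4, 1, 0)]


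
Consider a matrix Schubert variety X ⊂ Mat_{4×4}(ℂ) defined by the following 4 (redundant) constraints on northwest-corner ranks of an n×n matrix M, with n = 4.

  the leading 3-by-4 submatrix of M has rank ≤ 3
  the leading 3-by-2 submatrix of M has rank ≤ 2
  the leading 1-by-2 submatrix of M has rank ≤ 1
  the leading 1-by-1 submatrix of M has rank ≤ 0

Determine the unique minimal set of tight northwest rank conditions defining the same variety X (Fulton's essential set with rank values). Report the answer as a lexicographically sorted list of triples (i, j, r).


The tightest implied rank at each (i,j), from the 4 conditions:

  row 1: 0  1  1  1
  row 2: 1  2  2  2
  row 3: 1  2  3  3
  row 4: 1  2  3  4

hence w(1..4) = (2, 1, 3, 4).

|D(w)|=1, |Ess(w)|=1:

[(1, 1, 0)]


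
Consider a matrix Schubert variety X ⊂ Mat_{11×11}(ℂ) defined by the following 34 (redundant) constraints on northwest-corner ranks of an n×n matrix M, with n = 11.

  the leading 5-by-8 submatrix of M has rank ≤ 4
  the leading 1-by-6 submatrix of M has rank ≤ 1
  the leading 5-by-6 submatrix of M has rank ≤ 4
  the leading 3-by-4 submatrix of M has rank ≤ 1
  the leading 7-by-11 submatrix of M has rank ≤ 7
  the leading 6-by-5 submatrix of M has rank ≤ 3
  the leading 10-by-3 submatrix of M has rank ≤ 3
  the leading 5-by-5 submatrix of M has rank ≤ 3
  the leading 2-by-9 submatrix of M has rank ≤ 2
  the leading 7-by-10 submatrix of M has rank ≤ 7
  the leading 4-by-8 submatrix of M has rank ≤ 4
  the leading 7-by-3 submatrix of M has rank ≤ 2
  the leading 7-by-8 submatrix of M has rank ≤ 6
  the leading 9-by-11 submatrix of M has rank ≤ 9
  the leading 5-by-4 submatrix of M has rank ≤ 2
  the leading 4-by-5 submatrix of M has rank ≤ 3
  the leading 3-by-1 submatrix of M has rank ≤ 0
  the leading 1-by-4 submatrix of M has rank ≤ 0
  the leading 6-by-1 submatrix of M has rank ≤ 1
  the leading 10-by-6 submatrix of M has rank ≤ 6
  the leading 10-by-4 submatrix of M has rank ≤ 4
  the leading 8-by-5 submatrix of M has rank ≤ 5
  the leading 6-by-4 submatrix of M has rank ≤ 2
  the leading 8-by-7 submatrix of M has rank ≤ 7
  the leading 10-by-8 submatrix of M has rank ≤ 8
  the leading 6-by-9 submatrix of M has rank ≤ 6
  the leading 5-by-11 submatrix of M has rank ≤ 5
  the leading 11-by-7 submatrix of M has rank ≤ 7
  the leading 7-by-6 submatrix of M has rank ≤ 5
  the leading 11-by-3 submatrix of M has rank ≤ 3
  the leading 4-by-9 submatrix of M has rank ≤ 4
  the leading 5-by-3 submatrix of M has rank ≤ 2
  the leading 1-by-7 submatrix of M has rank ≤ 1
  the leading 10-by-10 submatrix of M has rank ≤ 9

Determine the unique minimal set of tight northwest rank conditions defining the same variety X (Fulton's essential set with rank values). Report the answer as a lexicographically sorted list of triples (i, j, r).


Computing R[i][j] = min implied NW-rank bound (n=11, 34 conditions):

  0 | 0 | 0 | 0 | 1 | 1 | 1 | 1 | 1 | 1 | 1
  0 | 1 | 1 | 1 | 2 | 2 | 2 | 2 | 2 | 2 | 2
  0 | 1 | 1 | 1 | 2 | 3 | 3 | 3 | 3 | 3 | 3
  1 | 2 | 2 | 2 | 3 | 4 | 4 | 4 | 4 | 4 | 4
  1 | 2 | 2 | 2 | 3 | 4 | 4 | 4 | 5 | 5 | 5
  1 | 2 | 2 | 2 | 3 | 4 | 5 | 5 | 6 | 6 | 6
  1 | 2 | 2 | 3 | 4 | 5 | 6 | 6 | 7 | 7 | 7
  1 | 2 | 3 | 4 | 5 | 6 | 7 | 7 | 8 | 8 | 8
  1 | 2 | 3 | 4 | 5 | 6 | 7 | 8 | 9 | 9 | 9
  1 | 2 | 3 | 4 | 5 | 6 | 7 | 8 | 9 | 9 | 10
  1 | 2 | 3 | 4 | 5 | 6 | 7 | 8 | 9 | 10 | 11

giving w = (5, 2, 6, 1, 9, 7, 4, 3, 8, 11, 10) via Δ²R.

Rothe diagram D(w) (16 cells), 7 SE-corners (essential conditions):

[(1, 4, 0), (3, 1, 0), (3, 4, 1), (5, 8, 4), (6, 4, 2), (7, 3, 2), (10, 10, 9)]
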